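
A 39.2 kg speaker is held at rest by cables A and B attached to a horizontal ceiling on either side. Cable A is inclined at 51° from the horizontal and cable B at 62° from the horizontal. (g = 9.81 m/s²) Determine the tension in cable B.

T_B ≈ 263 N

Weight W = 39.2 × 9.81 = 384.6 N acts straight down.
Horizontal: T_A cos 51° = T_B cos 62°  →  T_A = 0.746 T_B.
Vertical: T_A sin 51° + T_B sin 62° = 384.6.
Substituting the horizontal relation into the vertical equation gives 1.463 T_B = 384.6, so T_B = 262.9 N.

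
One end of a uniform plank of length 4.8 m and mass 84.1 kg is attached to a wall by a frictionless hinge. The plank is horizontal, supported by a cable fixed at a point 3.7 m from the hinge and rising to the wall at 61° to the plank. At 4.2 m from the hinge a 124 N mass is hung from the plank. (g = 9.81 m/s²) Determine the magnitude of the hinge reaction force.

|H| ≈ 464 N

Take torques about the hinge: T sin 61° · 3.7 = 84.1×9.81×2.4 + 124×4.2 = 2500.9 N·m.
So T = 2500.9 / (0.8746 × 3.7) = 772.8 N.
ΣF_x = 0: H_x = T cos 61° = 374.66 N.
ΣF_y = 0: H_y = (84.1×9.81 + 124) − T sin 61° = 949.02 − 675.91 = 273.12 N.
|H| = √(H_x² + H_y²) = √((374.66)² + (273.12)²) = 463.64 N.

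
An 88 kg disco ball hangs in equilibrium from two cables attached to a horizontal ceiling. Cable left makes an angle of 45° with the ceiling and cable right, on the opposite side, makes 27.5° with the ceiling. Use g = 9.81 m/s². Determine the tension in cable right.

Weight W = 88 × 9.81 = 863.3 N acts straight down.
Horizontal: T_left cos 45° = T_right cos 27.5°  →  T_left = 1.254 T_right.
Vertical: T_left sin 45° + T_right sin 27.5° = 863.3.
Substituting the horizontal relation into the vertical equation gives 1.349 T_right = 863.3, so T_right = 640.1 N.

T_right ≈ 640 N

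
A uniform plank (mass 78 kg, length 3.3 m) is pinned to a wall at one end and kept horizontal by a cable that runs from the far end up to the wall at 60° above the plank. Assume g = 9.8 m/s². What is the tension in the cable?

T ≈ 441 N

Take torques about the hinge: T sin 60° · 3.3 = 78×9.8×1.65 = 1261.3 N·m.
So T = 1261.3 / (0.8660 × 3.3) = 441.33 N.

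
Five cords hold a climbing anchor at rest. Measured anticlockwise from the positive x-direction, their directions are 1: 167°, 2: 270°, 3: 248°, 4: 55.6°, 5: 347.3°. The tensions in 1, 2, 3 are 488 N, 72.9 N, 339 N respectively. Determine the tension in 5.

T_5 ≈ 366 N

Resolve: ΣF_x = 488 cos 167° + 72.9 cos 270° + 339 cos 248° + T_4 cos 55.6° + T_5 cos 347.3° = 0.
        ΣF_y = 488 sin 167° + 72.9 sin 270° + 339 sin 248° + T_4 sin 55.6° + T_5 sin 347.3° = 0.
The known terms sum to (-602.5, -277.4) N, so 0.5650 T_4 + 0.9755 T_5 = 602.5 and 0.8251 T_4 − 0.2198 T_5 = 277.4.
Solving simultaneously: T_4 = 433.9 N, T_5 = 366.3 N.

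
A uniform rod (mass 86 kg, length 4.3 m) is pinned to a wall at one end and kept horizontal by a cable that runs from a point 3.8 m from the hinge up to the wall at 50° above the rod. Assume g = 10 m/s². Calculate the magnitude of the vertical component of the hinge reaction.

|H_y| ≈ 373 N

Take torques about the hinge: T sin 50° · 3.8 = 86×10×2.15 = 1849 N·m.
So T = 1849 / (0.7660 × 3.8) = 635.18 N.
ΣF_y = 0: H_y = (86×10) − T sin 50° = 860 − 486.58 = 373.42 N.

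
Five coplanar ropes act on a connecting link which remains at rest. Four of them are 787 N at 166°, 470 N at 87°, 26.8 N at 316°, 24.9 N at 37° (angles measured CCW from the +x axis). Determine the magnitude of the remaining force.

F ≈ 959 N

Sum the known components: ΣF_x = -699.9 N, ΣF_y = 656.1 N.
For equilibrium the remaining force must supply (−ΣF_x, −ΣF_y) = (699.9, -656.1) N.
Magnitude = √((699.9)² + (-656.1)²) = 959.3 N; direction = atan2(-656.1, 699.9) = 316.8°.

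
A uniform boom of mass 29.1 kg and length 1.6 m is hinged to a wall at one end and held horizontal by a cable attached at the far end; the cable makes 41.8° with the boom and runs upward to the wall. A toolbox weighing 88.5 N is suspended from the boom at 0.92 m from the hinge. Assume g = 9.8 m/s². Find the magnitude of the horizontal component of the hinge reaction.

H_x ≈ 216 N

Take torques about the hinge: T sin 41.8° · 1.6 = 29.1×9.8×0.8 + 88.5×0.92 = 309.56 N·m.
So T = 309.56 / (0.6665 × 1.6) = 290.27 N.
ΣF_x = 0: H_x = T cos 41.8° = 216.39 N.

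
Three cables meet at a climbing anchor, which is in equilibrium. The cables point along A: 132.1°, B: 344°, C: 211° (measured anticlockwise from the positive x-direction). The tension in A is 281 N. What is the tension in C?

T_C ≈ 203 N

Resolve: ΣF_x = 281 cos 132.1° + T_B cos 344° + T_C cos 211° = 0.
        ΣF_y = 281 sin 132.1° + T_B sin 344° + T_C sin 211° = 0.
The known terms sum to (-188.4, 208.5) N, so 0.9613 T_B − 0.8572 T_C = 188.4 and -0.2756 T_B − 0.5150 T_C = -208.5.
Solving simultaneously: T_B = 377 N, T_C = 203 N.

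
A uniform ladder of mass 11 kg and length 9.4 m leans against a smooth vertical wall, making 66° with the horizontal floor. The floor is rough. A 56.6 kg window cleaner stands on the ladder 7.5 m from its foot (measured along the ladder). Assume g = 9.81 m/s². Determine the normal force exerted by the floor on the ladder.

N_floor ≈ 663 N

ΣF_y = 0: N_floor = 11×9.81 + 56.6×9.81 = 663.16 N.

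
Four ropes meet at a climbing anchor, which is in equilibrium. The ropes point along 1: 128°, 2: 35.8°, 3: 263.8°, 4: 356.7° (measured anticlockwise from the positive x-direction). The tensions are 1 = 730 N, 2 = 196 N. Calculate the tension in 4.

T_4 ≈ 364 N

Resolve: ΣF_x = 730 cos 128° + 196 cos 35.8° + T_3 cos 263.8° + T_4 cos 356.7° = 0.
        ΣF_y = 730 sin 128° + 196 sin 35.8° + T_3 sin 263.8° + T_4 sin 356.7° = 0.
The known terms sum to (-290.5, 689.9) N, so -0.1080 T_3 + 0.9983 T_4 = 290.5 and -0.9942 T_3 − 0.0576 T_4 = -689.9.
Solving simultaneously: T_3 = 672.9 N, T_4 = 363.7 N.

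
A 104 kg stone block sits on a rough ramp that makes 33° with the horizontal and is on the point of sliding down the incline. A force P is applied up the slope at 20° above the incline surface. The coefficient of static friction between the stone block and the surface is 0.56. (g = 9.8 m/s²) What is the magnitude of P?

On the verge of sliding down the incline, friction equals μN and acts up the slope.
Perpendicular: N + P sin 20° = W cos 33° = 854.8 N.
Along incline: P cos 20° + μN = W sin 33° with W sin 33° = 555.1 N.
Solving the pair for P and N: P = 102.1 N, N = 819.8 N (and f = μN = 459.1 N).

P ≈ 102 N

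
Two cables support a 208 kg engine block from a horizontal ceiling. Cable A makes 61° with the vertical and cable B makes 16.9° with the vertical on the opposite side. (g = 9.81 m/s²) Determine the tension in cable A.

Angles from the horizontal: cable A is 90° − 61° = 29°, cable B is 90° − 16.9° = 73.1°.
Weight W = 208 × 9.81 = 2040 N acts straight down.
Horizontal: T_A cos 29° = T_B cos 73.1°  →  T_B = 3.009 T_A.
Vertical: T_A sin 29° + T_B sin 73.1° = 2040.
Substituting the horizontal relation into the vertical equation gives 3.364 T_A = 2040, so T_A = 606.6 N.

T_A ≈ 607 N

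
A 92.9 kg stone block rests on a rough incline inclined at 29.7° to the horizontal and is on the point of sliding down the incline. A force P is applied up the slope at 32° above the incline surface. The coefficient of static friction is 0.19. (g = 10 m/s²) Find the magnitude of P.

On the verge of sliding down the incline, friction equals μN and acts up the slope.
Perpendicular: N + P sin 32° = W cos 29.7° = 807 N.
Along incline: P cos 32° + μN = W sin 29.7° with W sin 29.7° = 460.3 N.
Solving the pair for P and N: P = 410.7 N, N = 589.3 N (and f = μN = 112 N).

P ≈ 411 N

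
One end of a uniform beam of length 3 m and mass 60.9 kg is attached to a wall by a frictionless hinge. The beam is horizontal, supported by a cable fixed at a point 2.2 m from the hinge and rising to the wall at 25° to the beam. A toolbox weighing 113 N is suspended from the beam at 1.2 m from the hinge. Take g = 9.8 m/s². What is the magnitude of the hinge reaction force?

|H| ≈ 1030 N

Take torques about the hinge: T sin 25° · 2.2 = 60.9×9.8×1.5 + 113×1.2 = 1030.8 N·m.
So T = 1030.8 / (0.4226 × 2.2) = 1108.7 N.
ΣF_x = 0: H_x = T cos 25° = 1004.8 N.
ΣF_y = 0: H_y = (60.9×9.8 + 113) − T sin 25° = 709.82 − 468.56 = 241.26 N.
|H| = √(H_x² + H_y²) = √((1004.8)² + (241.26)²) = 1033.4 N.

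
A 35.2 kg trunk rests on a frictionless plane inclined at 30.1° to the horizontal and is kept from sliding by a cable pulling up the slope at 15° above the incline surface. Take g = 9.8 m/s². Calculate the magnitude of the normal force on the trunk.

N ≈ 252 N

Take axes along and perpendicular to the incline. Weight components: W sin 30.1° = 173 N down-slope, W cos 30.1° = 298.4 N into the surface.
Along incline: T cos 15° = W sin 30.1° → T = 179.1 N.
Perpendicular: N = W cos 30.1° − T sin 15° = 252.1 N.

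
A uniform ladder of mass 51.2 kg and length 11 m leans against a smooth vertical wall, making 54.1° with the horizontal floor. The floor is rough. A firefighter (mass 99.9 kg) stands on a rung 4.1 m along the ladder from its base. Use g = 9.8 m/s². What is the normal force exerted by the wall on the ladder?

Torques about the foot: N_wall · 11 sin 54.1° = 51.2×9.8×5.5 cos 54.1° + 99.9×9.8×4.1 cos 54.1° → N_wall = 445.76 N.

N_wall ≈ 446 N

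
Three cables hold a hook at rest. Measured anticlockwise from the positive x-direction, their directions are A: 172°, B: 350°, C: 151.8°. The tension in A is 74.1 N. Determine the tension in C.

Resolve: ΣF_x = 74.1 cos 172° + T_B cos 350° + T_C cos 151.8° = 0.
        ΣF_y = 74.1 sin 172° + T_B sin 350° + T_C sin 151.8° = 0.
The known terms sum to (-73.38, 10.31) N, so 0.9848 T_B − 0.8813 T_C = 73.38 and -0.1736 T_B + 0.4726 T_C = -10.31.
Solving simultaneously: T_B = 81.92 N, T_C = 8.280 N.

T_C ≈ 8.28 N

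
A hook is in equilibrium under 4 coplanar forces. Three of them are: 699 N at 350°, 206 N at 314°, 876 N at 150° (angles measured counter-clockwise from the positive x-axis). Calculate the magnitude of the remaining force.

Sum the known components: ΣF_x = 72.84 N, ΣF_y = 168.4 N.
For equilibrium the remaining force must supply (−ΣF_x, −ΣF_y) = (-72.84, -168.4) N.
Magnitude = √((-72.84)² + (-168.4)²) = 183.5 N; direction = atan2(-168.4, -72.84) = 246.6°.

F ≈ 184 N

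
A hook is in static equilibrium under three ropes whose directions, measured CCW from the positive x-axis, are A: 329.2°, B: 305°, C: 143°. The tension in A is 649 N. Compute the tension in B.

T_B ≈ 227 N

Resolve: ΣF_x = 649 cos 329.2° + T_B cos 305° + T_C cos 143° = 0.
        ΣF_y = 649 sin 329.2° + T_B sin 305° + T_C sin 143° = 0.
The known terms sum to (557.5, -332.3) N, so 0.5736 T_B − 0.7986 T_C = -557.5 and -0.8192 T_B + 0.6018 T_C = 332.3.
Solving simultaneously: T_B = 226.8 N, T_C = 860.9 N.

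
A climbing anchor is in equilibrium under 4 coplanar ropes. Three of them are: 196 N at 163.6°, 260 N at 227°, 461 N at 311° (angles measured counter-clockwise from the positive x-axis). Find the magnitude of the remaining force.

Sum the known components: ΣF_x = -62.9 N, ΣF_y = -482.7 N.
For equilibrium the remaining force must supply (−ΣF_x, −ΣF_y) = (62.9, 482.7) N.
Magnitude = √((62.9)² + (482.7)²) = 486.8 N; direction = atan2(482.7, 62.9) = 82.6°.

F ≈ 487 N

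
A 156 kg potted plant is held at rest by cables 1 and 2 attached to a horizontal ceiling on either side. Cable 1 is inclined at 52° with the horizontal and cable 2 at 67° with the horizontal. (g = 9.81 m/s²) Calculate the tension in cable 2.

T_2 ≈ 1080 N

Weight W = 156 × 9.81 = 1530 N acts straight down.
Horizontal: T_1 cos 52° = T_2 cos 67°  →  T_1 = 0.6347 T_2.
Vertical: T_1 sin 52° + T_2 sin 67° = 1530.
Substituting the horizontal relation into the vertical equation gives 1.421 T_2 = 1530, so T_2 = 1077 N.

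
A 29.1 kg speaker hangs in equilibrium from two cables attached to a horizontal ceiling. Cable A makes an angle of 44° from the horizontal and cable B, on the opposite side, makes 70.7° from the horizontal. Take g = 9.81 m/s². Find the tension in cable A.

T_A ≈ 104 N

Weight W = 29.1 × 9.81 = 285.5 N acts straight down.
Horizontal: T_A cos 44° = T_B cos 70.7°  →  T_B = 2.176 T_A.
Vertical: T_A sin 44° + T_B sin 70.7° = 285.5.
Substituting the horizontal relation into the vertical equation gives 2.749 T_A = 285.5, so T_A = 103.9 N.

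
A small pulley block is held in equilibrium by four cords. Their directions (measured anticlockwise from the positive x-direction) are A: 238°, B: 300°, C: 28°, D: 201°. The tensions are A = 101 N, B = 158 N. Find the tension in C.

Resolve: ΣF_x = 101 cos 238° + 158 cos 300° + T_C cos 28° + T_D cos 201° = 0.
        ΣF_y = 101 sin 238° + 158 sin 300° + T_C sin 28° + T_D sin 201° = 0.
The known terms sum to (25.48, -222.5) N, so 0.8829 T_C − 0.9336 T_D = -25.48 and 0.4695 T_C − 0.3584 T_D = 222.5.
Solving simultaneously: T_C = 1779 N, T_D = 1710 N.

T_C ≈ 1780 N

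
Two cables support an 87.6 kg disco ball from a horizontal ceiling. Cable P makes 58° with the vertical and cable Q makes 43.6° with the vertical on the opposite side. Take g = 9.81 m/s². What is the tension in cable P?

Angles from the horizontal: cable P is 90° − 58° = 32°, cable Q is 90° − 43.6° = 46.4°.
Weight W = 87.6 × 9.81 = 859.4 N acts straight down.
Horizontal: T_P cos 32° = T_Q cos 46.4°  →  T_Q = 1.23 T_P.
Vertical: T_P sin 32° + T_Q sin 46.4° = 859.4.
Substituting the horizontal relation into the vertical equation gives 1.42 T_P = 859.4, so T_P = 605 N.

T_P ≈ 605 N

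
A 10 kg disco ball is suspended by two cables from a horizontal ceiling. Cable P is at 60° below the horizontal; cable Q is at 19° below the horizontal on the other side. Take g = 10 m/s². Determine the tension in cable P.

T_P ≈ 96.3 N

Weight W = 10 × 10 = 100 N acts straight down.
Horizontal: T_P cos 60° = T_Q cos 19°  →  T_Q = 0.5288 T_P.
Vertical: T_P sin 60° + T_Q sin 19° = 100.
Substituting the horizontal relation into the vertical equation gives 1.038 T_P = 100, so T_P = 96.32 N.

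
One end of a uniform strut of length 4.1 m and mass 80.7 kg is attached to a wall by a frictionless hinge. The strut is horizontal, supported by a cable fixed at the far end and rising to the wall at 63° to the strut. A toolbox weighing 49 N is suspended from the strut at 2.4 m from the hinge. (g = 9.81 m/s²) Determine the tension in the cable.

T ≈ 476 N

Take torques about the hinge: T sin 63° · 4.1 = 80.7×9.81×2.05 + 49×2.4 = 1740.5 N·m.
So T = 1740.5 / (0.8910 × 4.1) = 476.45 N.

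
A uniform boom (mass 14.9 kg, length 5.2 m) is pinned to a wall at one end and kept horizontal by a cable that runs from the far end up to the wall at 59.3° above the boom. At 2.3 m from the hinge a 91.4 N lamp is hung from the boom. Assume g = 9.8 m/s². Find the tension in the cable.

Take torques about the hinge: T sin 59.3° · 5.2 = 14.9×9.8×2.6 + 91.4×2.3 = 589.87 N·m.
So T = 589.87 / (0.8599 × 5.2) = 131.93 N.

T ≈ 132 N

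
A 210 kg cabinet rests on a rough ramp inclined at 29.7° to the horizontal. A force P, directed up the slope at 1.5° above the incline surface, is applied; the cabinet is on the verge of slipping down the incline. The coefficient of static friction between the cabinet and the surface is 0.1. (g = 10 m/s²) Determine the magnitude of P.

P ≈ 861 N

On the verge of sliding down the incline, friction equals μN and acts up the slope.
Perpendicular: N + P sin 1.5° = W cos 29.7° = 1824 N.
Along incline: P cos 1.5° + μN = W sin 29.7° with W sin 29.7° = 1040 N.
Solving the pair for P and N: P = 860.6 N, N = 1802 N (and f = μN = 180.2 N).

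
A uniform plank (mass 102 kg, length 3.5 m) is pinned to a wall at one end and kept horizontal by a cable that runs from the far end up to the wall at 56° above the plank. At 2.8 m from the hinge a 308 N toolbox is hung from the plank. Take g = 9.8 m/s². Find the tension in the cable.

Take torques about the hinge: T sin 56° · 3.5 = 102×9.8×1.75 + 308×2.8 = 2611.7 N·m.
So T = 2611.7 / (0.8290 × 3.5) = 900.08 N.

T ≈ 900 N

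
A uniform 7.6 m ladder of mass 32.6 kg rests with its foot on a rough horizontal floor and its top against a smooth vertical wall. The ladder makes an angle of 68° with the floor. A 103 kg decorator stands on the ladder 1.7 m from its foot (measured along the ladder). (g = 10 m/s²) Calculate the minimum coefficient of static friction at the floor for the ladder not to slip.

μ_min ≈ 0.117

ΣF_y = 0: N_floor = 32.6×10 + 103×10 = 1356 N.
Torques about the foot: N_wall · 7.6 sin 68° = 32.6×10×3.8 cos 68° + 103×10×1.7 cos 68° → N_wall = 158.94 N.
ΣF_x = 0: f_floor = N_wall = 158.94 N.
μ_min = f_floor / N_floor = 158.94 / 1356 = 0.1172.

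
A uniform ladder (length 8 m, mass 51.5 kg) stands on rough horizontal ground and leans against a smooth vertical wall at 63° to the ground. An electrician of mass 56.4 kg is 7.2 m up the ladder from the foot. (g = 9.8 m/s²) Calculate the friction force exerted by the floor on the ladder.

f ≈ 382 N

Torques about the foot: N_wall · 8 sin 63° = 51.5×9.8×4 cos 63° + 56.4×9.8×7.2 cos 63° → N_wall = 382.04 N.
ΣF_x = 0: f_floor = N_wall = 382.04 N.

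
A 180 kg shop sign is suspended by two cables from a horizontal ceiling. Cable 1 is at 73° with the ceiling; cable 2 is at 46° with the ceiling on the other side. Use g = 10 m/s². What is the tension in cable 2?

T_2 ≈ 602 N

Weight W = 180 × 10 = 1800 N acts straight down.
Horizontal: T_1 cos 73° = T_2 cos 46°  →  T_1 = 2.376 T_2.
Vertical: T_1 sin 73° + T_2 sin 46° = 1800.
Substituting the horizontal relation into the vertical equation gives 2.991 T_2 = 1800, so T_2 = 601.7 N.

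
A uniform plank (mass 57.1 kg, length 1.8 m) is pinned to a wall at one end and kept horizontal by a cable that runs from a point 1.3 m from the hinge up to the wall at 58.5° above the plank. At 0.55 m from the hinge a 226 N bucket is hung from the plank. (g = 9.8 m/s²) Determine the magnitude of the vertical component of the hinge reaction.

|H_y| ≈ 303 N

Take torques about the hinge: T sin 58.5° · 1.3 = 57.1×9.8×0.9 + 226×0.55 = 627.92 N·m.
So T = 627.92 / (0.8526 × 1.3) = 566.5 N.
ΣF_y = 0: H_y = (57.1×9.8 + 226) − T sin 58.5° = 785.58 − 483.02 = 302.56 N.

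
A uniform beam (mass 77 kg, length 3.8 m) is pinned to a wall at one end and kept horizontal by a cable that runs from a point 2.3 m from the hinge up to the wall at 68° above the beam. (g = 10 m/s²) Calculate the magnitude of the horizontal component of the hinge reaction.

Take torques about the hinge: T sin 68° · 2.3 = 77×10×1.9 = 1463 N·m.
So T = 1463 / (0.9272 × 2.3) = 686.04 N.
ΣF_x = 0: H_x = T cos 68° = 257 N.

H_x ≈ 257 N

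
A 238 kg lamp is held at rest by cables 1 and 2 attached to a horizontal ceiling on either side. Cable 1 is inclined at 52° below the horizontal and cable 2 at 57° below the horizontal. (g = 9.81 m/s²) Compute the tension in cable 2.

Weight W = 238 × 9.81 = 2335 N acts straight down.
Horizontal: T_1 cos 52° = T_2 cos 57°  →  T_1 = 0.8846 T_2.
Vertical: T_1 sin 52° + T_2 sin 57° = 2335.
Substituting the horizontal relation into the vertical equation gives 1.536 T_2 = 2335, so T_2 = 1520 N.

T_2 ≈ 1520 N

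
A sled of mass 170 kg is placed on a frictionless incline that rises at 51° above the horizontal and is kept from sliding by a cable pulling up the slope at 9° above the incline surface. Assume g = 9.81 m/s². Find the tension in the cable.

T ≈ 1310 N

Take axes along and perpendicular to the incline. Weight components: W sin 51° = 1296 N down-slope, W cos 51° = 1050 N into the surface.
Along incline: T cos 9° = W sin 51° → T = 1312 N.
Perpendicular: N = W cos 51° − T sin 9° = 844.2 N.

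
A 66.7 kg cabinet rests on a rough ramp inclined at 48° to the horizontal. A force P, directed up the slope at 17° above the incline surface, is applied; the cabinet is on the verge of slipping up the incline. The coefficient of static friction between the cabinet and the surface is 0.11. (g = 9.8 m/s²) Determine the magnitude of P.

P ≈ 540 N

On the verge of sliding up the incline, friction equals μN and acts down the slope.
Perpendicular: N + P sin 17° = W cos 48° = 437.4 N.
Along incline: P cos 17° = W sin 48° + μN  with W sin 48° = 485.8 N.
Solving the pair for P and N: P = 540.1 N, N = 279.5 N (and f = μN = 30.74 N).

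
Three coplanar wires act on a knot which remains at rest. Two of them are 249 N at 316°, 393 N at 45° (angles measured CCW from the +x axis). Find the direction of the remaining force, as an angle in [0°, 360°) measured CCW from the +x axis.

Sum the known components: ΣF_x = 457 N, ΣF_y = 104.9 N.
For equilibrium the remaining force must supply (−ΣF_x, −ΣF_y) = (-457, -104.9) N.
Magnitude = √((-457)² + (-104.9)²) = 468.9 N; direction = atan2(-104.9, -457) = 192.9°.

θ ≈ 193°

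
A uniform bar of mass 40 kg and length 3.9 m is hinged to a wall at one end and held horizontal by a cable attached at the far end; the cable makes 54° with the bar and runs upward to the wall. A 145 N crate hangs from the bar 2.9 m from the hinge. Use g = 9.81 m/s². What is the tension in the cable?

T ≈ 376 N

Take torques about the hinge: T sin 54° · 3.9 = 40×9.81×1.95 + 145×2.9 = 1185.7 N·m.
So T = 1185.7 / (0.8090 × 3.9) = 375.79 N.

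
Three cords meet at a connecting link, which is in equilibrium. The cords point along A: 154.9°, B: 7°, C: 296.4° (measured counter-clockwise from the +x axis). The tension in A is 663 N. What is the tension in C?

Resolve: ΣF_x = 663 cos 154.9° + T_B cos 7° + T_C cos 296.4° = 0.
        ΣF_y = 663 sin 154.9° + T_B sin 7° + T_C sin 296.4° = 0.
The known terms sum to (-600.4, 281.2) N, so 0.9925 T_B + 0.4446 T_C = 600.4 and 0.1219 T_B − 0.8957 T_C = -281.2.
Solving simultaneously: T_B = 437.6 N, T_C = 373.5 N.

T_C ≈ 374 N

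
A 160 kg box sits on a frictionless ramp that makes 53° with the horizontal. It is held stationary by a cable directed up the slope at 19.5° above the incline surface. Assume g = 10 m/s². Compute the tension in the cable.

Take axes along and perpendicular to the incline. Weight components: W sin 53° = 1278 N down-slope, W cos 53° = 962.9 N into the surface.
Along incline: T cos 19.5° = W sin 53° → T = 1356 N.
Perpendicular: N = W cos 53° − T sin 19.5° = 510.4 N.

T ≈ 1360 N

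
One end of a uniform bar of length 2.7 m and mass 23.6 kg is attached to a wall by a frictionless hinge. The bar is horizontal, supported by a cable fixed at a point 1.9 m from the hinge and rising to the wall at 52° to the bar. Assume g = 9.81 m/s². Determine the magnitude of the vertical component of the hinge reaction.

|H_y| ≈ 67 N

Take torques about the hinge: T sin 52° · 1.9 = 23.6×9.81×1.35 = 312.55 N·m.
So T = 312.55 / (0.7880 × 1.9) = 208.75 N.
ΣF_y = 0: H_y = (23.6×9.81) − T sin 52° = 231.52 − 164.5 = 67.018 N.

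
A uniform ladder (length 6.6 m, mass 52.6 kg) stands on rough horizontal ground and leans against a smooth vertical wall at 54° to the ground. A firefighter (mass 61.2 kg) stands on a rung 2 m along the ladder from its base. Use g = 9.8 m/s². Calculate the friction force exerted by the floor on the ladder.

f ≈ 319 N

Torques about the foot: N_wall · 6.6 sin 54° = 52.6×9.8×3.3 cos 54° + 61.2×9.8×2 cos 54° → N_wall = 319.3 N.
ΣF_x = 0: f_floor = N_wall = 319.3 N.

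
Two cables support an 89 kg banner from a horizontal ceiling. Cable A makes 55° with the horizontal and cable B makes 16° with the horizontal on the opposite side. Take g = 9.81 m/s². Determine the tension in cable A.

Weight W = 89 × 9.81 = 873.1 N acts straight down.
Horizontal: T_A cos 55° = T_B cos 16°  →  T_B = 0.5967 T_A.
Vertical: T_A sin 55° + T_B sin 16° = 873.1.
Substituting the horizontal relation into the vertical equation gives 0.9836 T_A = 873.1, so T_A = 887.6 N.

T_A ≈ 888 N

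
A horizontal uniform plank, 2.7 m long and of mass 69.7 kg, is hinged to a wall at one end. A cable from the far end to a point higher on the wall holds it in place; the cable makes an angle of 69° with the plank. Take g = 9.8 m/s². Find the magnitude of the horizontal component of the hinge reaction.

Take torques about the hinge: T sin 69° · 2.7 = 69.7×9.8×1.35 = 922.13 N·m.
So T = 922.13 / (0.9336 × 2.7) = 365.83 N.
ΣF_x = 0: H_x = T cos 69° = 131.1 N.

H_x ≈ 131 N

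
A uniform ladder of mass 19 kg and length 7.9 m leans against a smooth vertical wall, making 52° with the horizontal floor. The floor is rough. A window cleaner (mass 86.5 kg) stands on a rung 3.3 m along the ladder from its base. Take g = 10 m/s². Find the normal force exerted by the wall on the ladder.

Torques about the foot: N_wall · 7.9 sin 52° = 19×10×3.95 cos 52° + 86.5×10×3.3 cos 52° → N_wall = 356.52 N.

N_wall ≈ 357 N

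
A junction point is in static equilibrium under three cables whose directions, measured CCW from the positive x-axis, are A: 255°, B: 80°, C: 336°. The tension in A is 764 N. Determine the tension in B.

T_B ≈ 778 N

Resolve: ΣF_x = 764 cos 255° + T_B cos 80° + T_C cos 336° = 0.
        ΣF_y = 764 sin 255° + T_B sin 80° + T_C sin 336° = 0.
The known terms sum to (-197.7, -738) N, so 0.1736 T_B + 0.9135 T_C = 197.7 and 0.9848 T_B − 0.4067 T_C = 738.
Solving simultaneously: T_B = 777.7 N, T_C = 68.63 N.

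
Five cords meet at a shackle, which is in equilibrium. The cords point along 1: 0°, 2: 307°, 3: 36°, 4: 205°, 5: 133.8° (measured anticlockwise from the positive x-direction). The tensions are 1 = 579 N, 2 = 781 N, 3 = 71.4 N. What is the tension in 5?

T_5 ≈ 1050 N

Resolve: ΣF_x = 579 cos 0° + 781 cos 307° + 71.4 cos 36° + T_4 cos 205° + T_5 cos 133.8° = 0.
        ΣF_y = 579 sin 0° + 781 sin 307° + 71.4 sin 36° + T_4 sin 205° + T_5 sin 133.8° = 0.
The known terms sum to (1107, -581.8) N, so -0.9063 T_4 − 0.6921 T_5 = -1107 and -0.4226 T_4 + 0.7218 T_5 = 581.8.
Solving simultaneously: T_4 = 418.5 N, T_5 = 1051 N.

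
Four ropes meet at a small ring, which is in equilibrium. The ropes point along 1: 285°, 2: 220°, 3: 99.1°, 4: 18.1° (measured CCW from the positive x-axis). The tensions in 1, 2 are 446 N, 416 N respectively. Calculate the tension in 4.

T_4 ≈ 315 N

Resolve: ΣF_x = 446 cos 285° + 416 cos 220° + T_3 cos 99.1° + T_4 cos 18.1° = 0.
        ΣF_y = 446 sin 285° + 416 sin 220° + T_3 sin 99.1° + T_4 sin 18.1° = 0.
The known terms sum to (-203.2, -698.2) N, so -0.1582 T_3 + 0.9505 T_4 = 203.2 and 0.9874 T_3 + 0.3107 T_4 = 698.2.
Solving simultaneously: T_3 = 608 N, T_4 = 315 N.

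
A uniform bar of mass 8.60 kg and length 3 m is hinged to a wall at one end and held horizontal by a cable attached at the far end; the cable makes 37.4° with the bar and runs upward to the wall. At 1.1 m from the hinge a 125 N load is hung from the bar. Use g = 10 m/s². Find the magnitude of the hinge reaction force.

Take torques about the hinge: T sin 37.4° · 3 = 8.60×10×1.5 + 125×1.1 = 266.5 N·m.
So T = 266.5 / (0.6074 × 3) = 146.26 N.
ΣF_x = 0: H_x = T cos 37.4° = 116.19 N.
ΣF_y = 0: H_y = (8.60×10 + 125) − T sin 37.4° = 211 − 88.833 = 122.17 N.
|H| = √(H_x² + H_y²) = √((116.19)² + (122.17)²) = 168.6 N.

|H| ≈ 169 N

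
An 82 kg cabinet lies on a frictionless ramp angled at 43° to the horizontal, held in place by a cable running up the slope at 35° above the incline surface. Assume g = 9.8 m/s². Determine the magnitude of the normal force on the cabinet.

N ≈ 204 N

Take axes along and perpendicular to the incline. Weight components: W sin 43° = 548.1 N down-slope, W cos 43° = 587.7 N into the surface.
Along incline: T cos 35° = W sin 43° → T = 669.1 N.
Perpendicular: N = W cos 43° − T sin 35° = 204 N.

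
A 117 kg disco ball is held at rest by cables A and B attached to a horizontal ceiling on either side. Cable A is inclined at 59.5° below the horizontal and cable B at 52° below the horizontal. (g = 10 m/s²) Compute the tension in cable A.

T_A ≈ 774 N

Weight W = 117 × 10 = 1170 N acts straight down.
Horizontal: T_A cos 59.5° = T_B cos 52°  →  T_B = 0.8244 T_A.
Vertical: T_A sin 59.5° + T_B sin 52° = 1170.
Substituting the horizontal relation into the vertical equation gives 1.511 T_A = 1170, so T_A = 774.2 N.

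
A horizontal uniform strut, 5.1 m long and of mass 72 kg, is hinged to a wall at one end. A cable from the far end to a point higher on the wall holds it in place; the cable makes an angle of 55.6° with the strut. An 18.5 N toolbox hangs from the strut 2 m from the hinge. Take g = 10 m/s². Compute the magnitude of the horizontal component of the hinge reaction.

H_x ≈ 251 N

Take torques about the hinge: T sin 55.6° · 5.1 = 72×10×2.55 + 18.5×2 = 1873 N·m.
So T = 1873 / (0.8251 × 5.1) = 445.1 N.
ΣF_x = 0: H_x = T cos 55.6° = 251.46 N.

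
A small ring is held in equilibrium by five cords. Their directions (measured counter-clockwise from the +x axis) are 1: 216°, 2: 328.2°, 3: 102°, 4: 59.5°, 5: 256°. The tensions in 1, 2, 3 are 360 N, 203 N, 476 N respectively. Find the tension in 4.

T_4 ≈ 869 N

Resolve: ΣF_x = 360 cos 216° + 203 cos 328.2° + 476 cos 102° + T_4 cos 59.5° + T_5 cos 256° = 0.
        ΣF_y = 360 sin 216° + 203 sin 328.2° + 476 sin 102° + T_4 sin 59.5° + T_5 sin 256° = 0.
The known terms sum to (-217.7, 147) N, so 0.5075 T_4 − 0.2419 T_5 = 217.7 and 0.8616 T_4 − 0.9703 T_5 = -147.
Solving simultaneously: T_4 = 868.9 N, T_5 = 923.1 N.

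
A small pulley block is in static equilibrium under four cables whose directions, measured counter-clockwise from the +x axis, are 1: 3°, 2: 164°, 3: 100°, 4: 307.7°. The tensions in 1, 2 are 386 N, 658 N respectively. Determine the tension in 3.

Resolve: ΣF_x = 386 cos 3° + 658 cos 164° + T_3 cos 100° + T_4 cos 307.7° = 0.
        ΣF_y = 386 sin 3° + 658 sin 164° + T_3 sin 100° + T_4 sin 307.7° = 0.
The known terms sum to (-247, 201.6) N, so -0.1736 T_3 + 0.6115 T_4 = 247 and 0.9848 T_3 − 0.7912 T_4 = -201.6.
Solving simultaneously: T_3 = 155.3 N, T_4 = 448.1 N.

T_3 ≈ 155 N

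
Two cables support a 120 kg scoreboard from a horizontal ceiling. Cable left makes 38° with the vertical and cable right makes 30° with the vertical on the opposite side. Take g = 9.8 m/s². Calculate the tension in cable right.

Angles from the horizontal: cable left is 90° − 38° = 52°, cable right is 90° − 30° = 60°.
Weight W = 120 × 9.8 = 1176 N acts straight down.
Horizontal: T_left cos 52° = T_right cos 60°  →  T_left = 0.8121 T_right.
Vertical: T_left sin 52° + T_right sin 60° = 1176.
Substituting the horizontal relation into the vertical equation gives 1.506 T_right = 1176, so T_right = 780.9 N.

T_right ≈ 781 N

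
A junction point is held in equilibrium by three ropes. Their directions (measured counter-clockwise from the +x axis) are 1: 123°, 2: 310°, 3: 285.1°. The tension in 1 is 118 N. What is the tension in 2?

T_2 ≈ 86.1 N

Resolve: ΣF_x = 118 cos 123° + T_2 cos 310° + T_3 cos 285.1° = 0.
        ΣF_y = 118 sin 123° + T_2 sin 310° + T_3 sin 285.1° = 0.
The known terms sum to (-64.27, 98.96) N, so 0.6428 T_2 + 0.2605 T_3 = 64.27 and -0.7660 T_2 − 0.9655 T_3 = -98.96.
Solving simultaneously: T_2 = 86.14 N, T_3 = 34.16 N.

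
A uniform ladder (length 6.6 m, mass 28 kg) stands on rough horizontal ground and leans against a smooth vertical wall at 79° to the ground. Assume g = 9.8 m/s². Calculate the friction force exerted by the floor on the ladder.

f ≈ 26.7 N

Torques about the foot: N_wall · 6.6 sin 79° = 28×9.8×3.3 cos 79° → N_wall = 26.669 N.
ΣF_x = 0: f_floor = N_wall = 26.669 N.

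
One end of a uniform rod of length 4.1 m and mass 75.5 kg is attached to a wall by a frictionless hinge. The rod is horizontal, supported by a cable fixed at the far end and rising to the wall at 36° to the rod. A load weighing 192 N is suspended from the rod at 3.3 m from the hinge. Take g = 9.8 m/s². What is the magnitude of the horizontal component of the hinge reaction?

Take torques about the hinge: T sin 36° · 4.1 = 75.5×9.8×2.05 + 192×3.3 = 2150.4 N·m.
So T = 2150.4 / (0.5878 × 4.1) = 892.31 N.
ΣF_x = 0: H_x = T cos 36° = 721.89 N.

H_x ≈ 722 N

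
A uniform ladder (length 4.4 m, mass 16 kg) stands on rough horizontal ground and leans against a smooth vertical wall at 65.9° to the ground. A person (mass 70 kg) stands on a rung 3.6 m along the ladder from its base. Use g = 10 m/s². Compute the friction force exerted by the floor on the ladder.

f ≈ 292 N

Torques about the foot: N_wall · 4.4 sin 65.9° = 16×10×2.2 cos 65.9° + 70×10×3.6 cos 65.9° → N_wall = 291.98 N.
ΣF_x = 0: f_floor = N_wall = 291.98 N.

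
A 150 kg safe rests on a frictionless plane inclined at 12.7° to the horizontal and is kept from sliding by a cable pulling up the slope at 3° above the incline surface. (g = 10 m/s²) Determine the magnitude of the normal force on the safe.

Take axes along and perpendicular to the incline. Weight components: W sin 12.7° = 329.8 N down-slope, W cos 12.7° = 1463 N into the surface.
Along incline: T cos 3° = W sin 12.7° → T = 330.2 N.
Perpendicular: N = W cos 12.7° − T sin 3° = 1446 N.

N ≈ 1450 N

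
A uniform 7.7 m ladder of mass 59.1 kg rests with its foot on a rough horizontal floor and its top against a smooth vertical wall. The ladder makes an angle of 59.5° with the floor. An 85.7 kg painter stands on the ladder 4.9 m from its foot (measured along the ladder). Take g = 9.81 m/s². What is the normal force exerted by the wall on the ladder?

Torques about the foot: N_wall · 7.7 sin 59.5° = 59.1×9.81×3.85 cos 59.5° + 85.7×9.81×4.9 cos 59.5° → N_wall = 485.9 N.

N_wall ≈ 486 N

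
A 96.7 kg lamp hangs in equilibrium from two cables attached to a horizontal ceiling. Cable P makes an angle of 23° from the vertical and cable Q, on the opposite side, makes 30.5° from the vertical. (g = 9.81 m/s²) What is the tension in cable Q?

Angles from the horizontal: cable P is 90° − 23° = 67°, cable Q is 90° − 30.5° = 59.5°.
Weight W = 96.7 × 9.81 = 948.6 N acts straight down.
Horizontal: T_P cos 67° = T_Q cos 59.5°  →  T_P = 1.299 T_Q.
Vertical: T_P sin 67° + T_Q sin 59.5° = 948.6.
Substituting the horizontal relation into the vertical equation gives 2.057 T_Q = 948.6, so T_Q = 461.1 N.

T_Q ≈ 461 N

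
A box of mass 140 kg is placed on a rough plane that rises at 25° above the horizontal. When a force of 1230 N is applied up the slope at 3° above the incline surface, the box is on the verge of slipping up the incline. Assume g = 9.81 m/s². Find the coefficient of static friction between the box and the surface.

On the verge of sliding up the incline, friction is at its maximum μN and acts down the slope.
Perpendicular to incline: N = W cos 25° − P sin 3° = 1245 − 64.37 = 1180 N.
Along incline: P cos 3° − μN = W sin 25° → μ = −(W sin 25° − P cos 3°) / N = 0.5489.

μ ≈ 0.549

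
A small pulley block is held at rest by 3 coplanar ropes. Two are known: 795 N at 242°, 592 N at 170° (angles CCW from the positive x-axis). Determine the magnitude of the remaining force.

Sum the known components: ΣF_x = -956.2 N, ΣF_y = -599.1 N.
For equilibrium the remaining force must supply (−ΣF_x, −ΣF_y) = (956.2, 599.1) N.
Magnitude = √((956.2)² + (599.1)²) = 1128 N; direction = atan2(599.1, 956.2) = 32.1°.

F ≈ 1130 N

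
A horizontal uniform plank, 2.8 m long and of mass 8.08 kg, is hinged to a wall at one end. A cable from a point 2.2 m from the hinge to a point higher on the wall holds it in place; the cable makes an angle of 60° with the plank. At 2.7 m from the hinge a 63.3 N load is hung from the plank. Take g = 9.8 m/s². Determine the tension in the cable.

T ≈ 148 N

Take torques about the hinge: T sin 60° · 2.2 = 8.08×9.8×1.4 + 63.3×2.7 = 281.77 N·m.
So T = 281.77 / (0.8660 × 2.2) = 147.89 N.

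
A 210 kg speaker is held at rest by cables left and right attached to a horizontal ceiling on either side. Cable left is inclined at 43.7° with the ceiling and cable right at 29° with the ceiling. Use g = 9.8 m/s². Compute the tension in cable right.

Weight W = 210 × 9.8 = 2058 N acts straight down.
Horizontal: T_left cos 43.7° = T_right cos 29°  →  T_left = 1.21 T_right.
Vertical: T_left sin 43.7° + T_right sin 29° = 2058.
Substituting the horizontal relation into the vertical equation gives 1.321 T_right = 2058, so T_right = 1558 N.

T_right ≈ 1560 N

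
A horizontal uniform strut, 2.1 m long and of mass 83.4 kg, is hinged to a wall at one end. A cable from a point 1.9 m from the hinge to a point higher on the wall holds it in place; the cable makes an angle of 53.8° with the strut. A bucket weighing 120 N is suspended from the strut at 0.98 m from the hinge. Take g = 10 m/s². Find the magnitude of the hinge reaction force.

|H| ≈ 576 N

Take torques about the hinge: T sin 53.8° · 1.9 = 83.4×10×1.05 + 120×0.98 = 993.3 N·m.
So T = 993.3 / (0.8070 × 1.9) = 647.85 N.
ΣF_x = 0: H_x = T cos 53.8° = 382.62 N.
ΣF_y = 0: H_y = (83.4×10 + 120) − T sin 53.8° = 954 − 522.79 = 431.21 N.
|H| = √(H_x² + H_y²) = √((382.62)² + (431.21)²) = 576.49 N.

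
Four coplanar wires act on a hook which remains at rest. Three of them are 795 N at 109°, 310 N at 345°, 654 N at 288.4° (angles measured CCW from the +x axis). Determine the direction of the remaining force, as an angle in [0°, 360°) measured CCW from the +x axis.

θ ≈ 192°

Sum the known components: ΣF_x = 247 N, ΣF_y = 50.89 N.
For equilibrium the remaining force must supply (−ΣF_x, −ΣF_y) = (-247, -50.89) N.
Magnitude = √((-247)² + (-50.89)²) = 252.2 N; direction = atan2(-50.89, -247) = 191.6°.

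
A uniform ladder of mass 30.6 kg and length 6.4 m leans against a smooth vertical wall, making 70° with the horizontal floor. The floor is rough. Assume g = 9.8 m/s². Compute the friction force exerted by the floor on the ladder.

f ≈ 54.6 N

Torques about the foot: N_wall · 6.4 sin 70° = 30.6×9.8×3.2 cos 70° → N_wall = 54.574 N.
ΣF_x = 0: f_floor = N_wall = 54.574 N.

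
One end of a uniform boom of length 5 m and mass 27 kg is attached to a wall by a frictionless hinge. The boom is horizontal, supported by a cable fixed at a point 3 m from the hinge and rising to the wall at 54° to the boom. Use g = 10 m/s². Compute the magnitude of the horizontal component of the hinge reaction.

H_x ≈ 163 N

Take torques about the hinge: T sin 54° · 3 = 27×10×2.5 = 675 N·m.
So T = 675 / (0.8090 × 3) = 278.12 N.
ΣF_x = 0: H_x = T cos 54° = 163.47 N.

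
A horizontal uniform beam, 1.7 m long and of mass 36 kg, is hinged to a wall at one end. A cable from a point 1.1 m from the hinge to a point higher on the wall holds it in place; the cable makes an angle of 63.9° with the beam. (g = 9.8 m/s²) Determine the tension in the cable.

Take torques about the hinge: T sin 63.9° · 1.1 = 36×9.8×0.85 = 299.88 N·m.
So T = 299.88 / (0.8980 × 1.1) = 303.57 N.

T ≈ 304 N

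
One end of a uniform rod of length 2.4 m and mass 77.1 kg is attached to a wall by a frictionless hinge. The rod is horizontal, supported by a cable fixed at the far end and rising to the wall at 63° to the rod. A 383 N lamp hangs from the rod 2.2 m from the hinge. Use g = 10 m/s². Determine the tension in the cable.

Take torques about the hinge: T sin 63° · 2.4 = 77.1×10×1.2 + 383×2.2 = 1767.8 N·m.
So T = 1767.8 / (0.8910 × 2.4) = 826.69 N.

T ≈ 827 N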